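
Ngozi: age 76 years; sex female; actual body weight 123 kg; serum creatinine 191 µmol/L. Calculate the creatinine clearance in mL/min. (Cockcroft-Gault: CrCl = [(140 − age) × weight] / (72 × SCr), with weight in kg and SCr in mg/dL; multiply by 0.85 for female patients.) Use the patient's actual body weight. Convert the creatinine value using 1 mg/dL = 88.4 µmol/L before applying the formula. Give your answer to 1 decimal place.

SCr = 191 / 88.4 = 2.161 mg/dL
CrCl = (140 − 76) × 123 / (72 × 2.161) × 0.85 = 7872.0 / 155.59 × 0.85 ≈ 43.0 mL/min

43.0 mL/min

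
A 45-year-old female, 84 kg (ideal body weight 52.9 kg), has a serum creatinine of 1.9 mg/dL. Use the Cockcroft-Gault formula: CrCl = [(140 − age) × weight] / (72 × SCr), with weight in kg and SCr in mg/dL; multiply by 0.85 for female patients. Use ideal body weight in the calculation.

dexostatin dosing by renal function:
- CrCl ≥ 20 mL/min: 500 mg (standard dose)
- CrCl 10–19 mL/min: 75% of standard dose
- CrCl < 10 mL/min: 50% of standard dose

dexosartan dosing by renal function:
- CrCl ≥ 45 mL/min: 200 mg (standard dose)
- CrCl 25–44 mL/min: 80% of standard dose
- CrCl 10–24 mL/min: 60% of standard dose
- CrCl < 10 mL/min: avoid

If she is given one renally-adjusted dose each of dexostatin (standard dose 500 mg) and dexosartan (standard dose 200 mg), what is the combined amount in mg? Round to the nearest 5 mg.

CrCl = (140 − 45) × 52.9 / (72 × 1.9) × 0.85 = 5025.5 / 136.80 × 0.85 ≈ 31.2 mL/min
CrCl ≈ 31 mL/min.
dexostatin: ≥ 20 mL/min → 100% of 500 mg = 500 mg.
dexosartan: 25–44 mL/min → 80% of 200 mg = 160 mg.
Total = 500 + 160 = 660 mg.

660 mg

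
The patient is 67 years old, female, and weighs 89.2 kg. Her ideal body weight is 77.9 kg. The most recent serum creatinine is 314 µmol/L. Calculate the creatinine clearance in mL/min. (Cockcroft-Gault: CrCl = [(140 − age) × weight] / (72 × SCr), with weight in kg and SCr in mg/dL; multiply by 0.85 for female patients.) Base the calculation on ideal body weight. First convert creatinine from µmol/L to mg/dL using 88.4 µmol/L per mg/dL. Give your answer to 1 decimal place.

18.9 mL/min

SCr = 314 / 88.4 = 3.552 mg/dL
CrCl = (140 − 67) × 77.9 / (72 × 3.552) × 0.85 = 5686.7 / 255.74 × 0.85 ≈ 18.9 mL/min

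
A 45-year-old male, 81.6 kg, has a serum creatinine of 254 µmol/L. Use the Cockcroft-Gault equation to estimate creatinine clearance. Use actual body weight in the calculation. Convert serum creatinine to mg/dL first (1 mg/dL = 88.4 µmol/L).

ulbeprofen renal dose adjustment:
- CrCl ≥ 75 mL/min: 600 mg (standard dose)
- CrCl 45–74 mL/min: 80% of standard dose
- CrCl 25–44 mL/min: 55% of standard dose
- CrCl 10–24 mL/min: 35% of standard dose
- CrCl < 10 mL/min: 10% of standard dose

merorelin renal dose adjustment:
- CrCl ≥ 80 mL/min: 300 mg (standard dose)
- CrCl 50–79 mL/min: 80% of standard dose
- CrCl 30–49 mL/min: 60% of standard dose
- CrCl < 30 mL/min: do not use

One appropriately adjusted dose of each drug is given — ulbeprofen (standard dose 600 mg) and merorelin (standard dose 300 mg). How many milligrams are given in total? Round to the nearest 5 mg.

510 mg

SCr = 254 / 88.4 = 2.873 mg/dL
CrCl = (140 − 45) × 81.6 / (72 × 2.873) = 7752.0 / 206.86 ≈ 37.5 mL/min
CrCl ≈ 37 mL/min.
ulbeprofen: 25–44 mL/min → 55% of 600 mg = 330 mg.
merorelin: 30–49 mL/min → 60% of 300 mg = 180 mg.
Total = 330 + 180 = 510 mg.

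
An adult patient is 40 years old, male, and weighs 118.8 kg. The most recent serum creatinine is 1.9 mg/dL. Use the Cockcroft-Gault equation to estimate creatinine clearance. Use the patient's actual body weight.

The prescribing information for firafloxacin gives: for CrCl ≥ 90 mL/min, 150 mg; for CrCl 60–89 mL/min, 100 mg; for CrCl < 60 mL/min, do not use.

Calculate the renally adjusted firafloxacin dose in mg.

100 mg

CrCl = (140 − 40) × 118.8 / (72 × 1.9) = 11880.0 / 136.80 ≈ 86.8 mL/min
CrCl ≈ 87 mL/min → bracket 60–89 mL/min.
Dose for this bracket: 100 mg.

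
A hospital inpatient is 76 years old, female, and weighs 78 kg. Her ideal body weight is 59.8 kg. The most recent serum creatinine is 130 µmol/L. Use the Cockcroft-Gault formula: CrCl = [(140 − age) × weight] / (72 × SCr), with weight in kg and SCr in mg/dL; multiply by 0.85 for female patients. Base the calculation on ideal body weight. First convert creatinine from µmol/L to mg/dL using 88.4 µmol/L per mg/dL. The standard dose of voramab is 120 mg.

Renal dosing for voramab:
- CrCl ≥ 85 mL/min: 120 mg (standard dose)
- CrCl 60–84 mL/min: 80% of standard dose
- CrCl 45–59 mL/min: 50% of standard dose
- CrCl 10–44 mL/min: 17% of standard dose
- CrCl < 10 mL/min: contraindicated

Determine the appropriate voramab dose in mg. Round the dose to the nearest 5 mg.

SCr = 130 / 88.4 = 1.471 mg/dL
CrCl = (140 − 76) × 59.8 / (72 × 1.471) × 0.85 = 3827.2 / 105.91 × 0.85 ≈ 30.7 mL/min
CrCl ≈ 31 mL/min → bracket 10–44 mL/min.
17% of 120 mg = 20.4 mg → 20 mg

20 mg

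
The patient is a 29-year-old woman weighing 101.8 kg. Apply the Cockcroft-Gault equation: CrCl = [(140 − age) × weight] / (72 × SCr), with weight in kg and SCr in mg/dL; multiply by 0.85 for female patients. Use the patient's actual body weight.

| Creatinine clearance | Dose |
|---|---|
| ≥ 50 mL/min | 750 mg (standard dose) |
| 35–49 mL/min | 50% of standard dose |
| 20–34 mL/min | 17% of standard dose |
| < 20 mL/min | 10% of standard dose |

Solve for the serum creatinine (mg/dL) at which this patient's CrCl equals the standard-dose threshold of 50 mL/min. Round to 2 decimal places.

Standard dose requires CrCl ≥ 50 mL/min.
Set (140 − 29) × 101.8 × 0.85 / (72 × SCr) = 50
SCr = (140 − 29) × 101.8 × 0.85 / (72 × 50) = 2.668 mg/dL

2.67 mg/dL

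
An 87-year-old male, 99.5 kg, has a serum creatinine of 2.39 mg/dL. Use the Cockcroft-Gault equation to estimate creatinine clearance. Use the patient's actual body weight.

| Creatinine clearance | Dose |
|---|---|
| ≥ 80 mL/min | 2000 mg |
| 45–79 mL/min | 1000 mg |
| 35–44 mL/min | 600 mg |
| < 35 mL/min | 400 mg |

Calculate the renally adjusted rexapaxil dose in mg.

CrCl = (140 − 87) × 99.5 / (72 × 2.39) = 5273.5 / 172.08 ≈ 30.6 mL/min
CrCl ≈ 31 mL/min → bracket < 35 mL/min.
Dose for this bracket: 400 mg.

400 mg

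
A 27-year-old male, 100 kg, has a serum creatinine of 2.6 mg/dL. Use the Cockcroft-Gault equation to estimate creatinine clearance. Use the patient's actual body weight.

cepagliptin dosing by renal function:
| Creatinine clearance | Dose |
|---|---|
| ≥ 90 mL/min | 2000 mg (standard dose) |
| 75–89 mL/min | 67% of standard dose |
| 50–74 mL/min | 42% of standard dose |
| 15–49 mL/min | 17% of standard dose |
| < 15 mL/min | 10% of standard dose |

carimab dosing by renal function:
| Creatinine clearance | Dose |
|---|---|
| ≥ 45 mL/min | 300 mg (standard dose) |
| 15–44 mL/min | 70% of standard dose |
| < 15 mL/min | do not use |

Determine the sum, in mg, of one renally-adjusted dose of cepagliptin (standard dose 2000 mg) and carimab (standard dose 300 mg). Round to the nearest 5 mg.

1140 mg

CrCl = (140 − 27) × 100 / (72 × 2.6) = 11300.0 / 187.20 ≈ 60.4 mL/min
CrCl ≈ 60 mL/min.
cepagliptin: 50–74 mL/min → 42% of 2000 mg = 840 mg.
carimab: ≥ 45 mL/min → 100% of 300 mg = 300 mg.
Total = 840 + 300 = 1140 mg.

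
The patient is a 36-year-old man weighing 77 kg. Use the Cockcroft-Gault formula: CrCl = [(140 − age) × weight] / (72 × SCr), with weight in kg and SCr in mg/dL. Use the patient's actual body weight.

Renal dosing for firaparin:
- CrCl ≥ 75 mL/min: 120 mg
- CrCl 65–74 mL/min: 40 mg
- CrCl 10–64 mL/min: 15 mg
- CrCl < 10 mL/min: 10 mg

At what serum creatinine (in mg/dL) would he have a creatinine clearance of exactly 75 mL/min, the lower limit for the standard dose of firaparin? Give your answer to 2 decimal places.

1.48 mg/dL

Standard dose requires CrCl ≥ 75 mL/min.
Set (140 − 36) × 77 / (72 × SCr) = 75
SCr = (140 − 36) × 77 / (72 × 75) = 1.483 mg/dL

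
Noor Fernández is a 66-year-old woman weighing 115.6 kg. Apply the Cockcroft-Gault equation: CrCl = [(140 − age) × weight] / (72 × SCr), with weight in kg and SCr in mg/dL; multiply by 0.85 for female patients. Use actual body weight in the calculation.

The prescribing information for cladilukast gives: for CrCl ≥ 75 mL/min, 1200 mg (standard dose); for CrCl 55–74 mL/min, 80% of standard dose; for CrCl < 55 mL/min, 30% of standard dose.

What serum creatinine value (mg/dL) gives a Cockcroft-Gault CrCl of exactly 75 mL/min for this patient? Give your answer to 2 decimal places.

1.35 mg/dL

Standard dose requires CrCl ≥ 75 mL/min.
Set (140 − 66) × 115.6 × 0.85 / (72 × SCr) = 75
SCr = (140 − 66) × 115.6 × 0.85 / (72 × 75) = 1.347 mg/dL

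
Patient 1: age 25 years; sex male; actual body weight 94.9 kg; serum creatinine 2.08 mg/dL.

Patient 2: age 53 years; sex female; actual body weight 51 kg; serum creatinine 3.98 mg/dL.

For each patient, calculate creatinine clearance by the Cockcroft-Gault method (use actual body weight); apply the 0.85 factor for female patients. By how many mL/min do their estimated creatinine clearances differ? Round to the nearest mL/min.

Patient 1: CrCl = (140 − 25) × 94.9 / (72 × 2.08) = 10913.5 / 149.76 ≈ 72.9 mL/min
Patient 2: CrCl = (140 − 53) × 51 / (72 × 3.98) × 0.85 = 4437.0 / 286.56 × 0.85 ≈ 13.2 mL/min
|72.9 − 13.2| = 59.7 mL/min

60 mL/min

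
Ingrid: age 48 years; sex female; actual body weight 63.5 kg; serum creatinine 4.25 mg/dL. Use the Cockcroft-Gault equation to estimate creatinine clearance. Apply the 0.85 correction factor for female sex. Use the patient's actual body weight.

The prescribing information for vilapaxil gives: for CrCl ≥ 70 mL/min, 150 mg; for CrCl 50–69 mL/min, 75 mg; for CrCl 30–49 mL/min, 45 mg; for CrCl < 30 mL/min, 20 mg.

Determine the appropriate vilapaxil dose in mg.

CrCl = (140 − 48) × 63.5 / (72 × 4.25) × 0.85 = 5842.0 / 306.00 × 0.85 ≈ 16.2 mL/min
CrCl ≈ 16 mL/min → bracket < 30 mL/min.
Dose for this bracket: 20 mg.

20 mg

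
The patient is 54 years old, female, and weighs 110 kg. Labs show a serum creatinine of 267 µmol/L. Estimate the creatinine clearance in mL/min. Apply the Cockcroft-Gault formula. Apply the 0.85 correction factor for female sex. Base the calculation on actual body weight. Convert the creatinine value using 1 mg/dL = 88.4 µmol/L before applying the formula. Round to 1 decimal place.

SCr = 267 / 88.4 = 3.02 mg/dL
CrCl = (140 − 54) × 110 / (72 × 3.02) × 0.85 = 9460.0 / 217.44 × 0.85 ≈ 37.0 mL/min

37.0 mL/min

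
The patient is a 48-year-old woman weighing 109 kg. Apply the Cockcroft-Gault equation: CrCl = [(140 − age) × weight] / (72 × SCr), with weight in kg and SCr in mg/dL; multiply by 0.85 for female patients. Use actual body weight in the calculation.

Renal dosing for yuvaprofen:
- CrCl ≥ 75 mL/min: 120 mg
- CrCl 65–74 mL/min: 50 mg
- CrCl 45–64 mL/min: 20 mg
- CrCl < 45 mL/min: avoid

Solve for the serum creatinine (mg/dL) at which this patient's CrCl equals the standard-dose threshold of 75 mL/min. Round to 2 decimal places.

1.58 mg/dL

Standard dose requires CrCl ≥ 75 mL/min.
Set (140 − 48) × 109 × 0.85 / (72 × SCr) = 75
SCr = (140 − 48) × 109 × 0.85 / (72 × 75) = 1.578 mg/dL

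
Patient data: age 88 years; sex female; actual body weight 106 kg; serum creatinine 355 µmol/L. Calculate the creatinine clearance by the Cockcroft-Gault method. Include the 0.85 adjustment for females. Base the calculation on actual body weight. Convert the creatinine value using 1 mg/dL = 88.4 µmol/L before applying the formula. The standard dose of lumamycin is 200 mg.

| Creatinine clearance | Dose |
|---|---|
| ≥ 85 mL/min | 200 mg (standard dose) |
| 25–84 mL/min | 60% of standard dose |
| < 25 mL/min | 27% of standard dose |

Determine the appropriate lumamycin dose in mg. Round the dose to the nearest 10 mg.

50 mg

SCr = 355 / 88.4 = 4.016 mg/dL
CrCl = (140 − 88) × 106 / (72 × 4.016) × 0.85 = 5512.0 / 289.15 × 0.85 ≈ 16.2 mL/min
CrCl ≈ 16 mL/min → bracket < 25 mL/min.
27% of 200 mg = 54 mg → 50 mg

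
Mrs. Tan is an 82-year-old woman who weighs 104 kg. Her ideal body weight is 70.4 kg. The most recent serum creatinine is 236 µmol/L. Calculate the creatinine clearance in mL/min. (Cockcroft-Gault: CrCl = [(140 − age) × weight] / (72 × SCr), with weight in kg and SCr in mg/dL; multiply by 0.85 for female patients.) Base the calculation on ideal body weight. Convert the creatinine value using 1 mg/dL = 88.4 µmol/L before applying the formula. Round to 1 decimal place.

SCr = 236 / 88.4 = 2.67 mg/dL
CrCl = (140 − 82) × 70.4 / (72 × 2.67) × 0.85 = 4083.2 / 192.24 × 0.85 ≈ 18.1 mL/min

18.1 mL/min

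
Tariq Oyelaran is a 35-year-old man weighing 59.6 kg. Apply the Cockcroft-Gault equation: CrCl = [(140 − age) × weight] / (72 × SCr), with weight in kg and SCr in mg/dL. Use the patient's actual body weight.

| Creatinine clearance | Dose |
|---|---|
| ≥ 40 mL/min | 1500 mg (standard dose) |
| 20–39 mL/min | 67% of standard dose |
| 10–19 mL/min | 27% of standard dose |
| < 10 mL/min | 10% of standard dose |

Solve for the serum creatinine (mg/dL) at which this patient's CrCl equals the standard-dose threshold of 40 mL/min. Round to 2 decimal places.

Standard dose requires CrCl ≥ 40 mL/min.
Set (140 − 35) × 59.6 / (72 × SCr) = 40
SCr = (140 − 35) × 59.6 / (72 × 40) = 2.173 mg/dL

2.17 mg/dL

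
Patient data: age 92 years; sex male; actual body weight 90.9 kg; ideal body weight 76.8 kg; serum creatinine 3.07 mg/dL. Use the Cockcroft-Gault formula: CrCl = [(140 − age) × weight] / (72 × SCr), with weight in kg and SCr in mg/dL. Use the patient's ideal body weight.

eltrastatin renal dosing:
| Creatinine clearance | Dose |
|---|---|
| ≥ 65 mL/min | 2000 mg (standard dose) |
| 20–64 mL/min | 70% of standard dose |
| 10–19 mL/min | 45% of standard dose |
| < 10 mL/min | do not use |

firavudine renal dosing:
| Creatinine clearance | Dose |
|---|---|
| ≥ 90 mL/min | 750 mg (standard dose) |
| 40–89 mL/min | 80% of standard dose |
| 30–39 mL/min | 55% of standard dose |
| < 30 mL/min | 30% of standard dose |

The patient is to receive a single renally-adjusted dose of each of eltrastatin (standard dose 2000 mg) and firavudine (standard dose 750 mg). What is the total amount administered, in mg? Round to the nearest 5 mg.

1125 mg

CrCl = (140 − 92) × 76.8 / (72 × 3.07) = 3686.4 / 221.04 ≈ 16.7 mL/min
CrCl ≈ 17 mL/min.
eltrastatin: 10–19 mL/min → 45% of 2000 mg = 900 mg.
firavudine: < 30 mL/min → 30% of 750 mg = 225 mg.
Total = 900 + 225 = 1125 mg.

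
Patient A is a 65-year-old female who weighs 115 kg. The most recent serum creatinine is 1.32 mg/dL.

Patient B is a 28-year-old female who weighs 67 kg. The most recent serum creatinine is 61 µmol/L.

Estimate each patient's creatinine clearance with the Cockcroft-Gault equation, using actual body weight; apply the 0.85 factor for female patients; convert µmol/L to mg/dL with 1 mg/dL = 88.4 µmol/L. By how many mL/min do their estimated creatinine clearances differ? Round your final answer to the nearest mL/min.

51 mL/min

Patient A: CrCl = (140 − 65) × 115 / (72 × 1.32) × 0.85 = 8625.0 / 95.04 × 0.85 ≈ 77.1 mL/min
Patient B: SCr = 61 / 88.4 = 0.69 mg/dL
Patient B: CrCl = (140 − 28) × 67 / (72 × 0.69) × 0.85 = 7504.0 / 49.68 × 0.85 ≈ 128.4 mL/min
|77.1 − 128.4| = 51.3 mL/min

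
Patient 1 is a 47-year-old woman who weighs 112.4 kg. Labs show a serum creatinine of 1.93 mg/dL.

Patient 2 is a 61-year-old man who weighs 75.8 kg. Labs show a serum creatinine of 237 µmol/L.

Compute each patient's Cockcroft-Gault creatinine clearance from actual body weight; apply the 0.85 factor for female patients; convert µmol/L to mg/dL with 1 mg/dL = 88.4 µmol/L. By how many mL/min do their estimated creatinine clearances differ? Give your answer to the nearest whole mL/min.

Patient 1: CrCl = (140 − 47) × 112.4 / (72 × 1.93) × 0.85 = 10453.2 / 138.96 × 0.85 ≈ 63.9 mL/min
Patient 2: SCr = 237 / 88.4 = 2.681 mg/dL
Patient 2: CrCl = (140 − 61) × 75.8 / (72 × 2.681) = 5988.2 / 193.03 ≈ 31.0 mL/min
|63.9 − 31.0| = 32.9 mL/min

33 mL/min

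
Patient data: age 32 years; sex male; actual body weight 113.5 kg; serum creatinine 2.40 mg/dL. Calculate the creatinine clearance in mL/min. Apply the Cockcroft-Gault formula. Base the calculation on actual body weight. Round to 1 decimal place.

70.9 mL/min

CrCl = (140 − 32) × 113.5 / (72 × 2.4) = 12258.0 / 172.80 ≈ 70.9 mL/min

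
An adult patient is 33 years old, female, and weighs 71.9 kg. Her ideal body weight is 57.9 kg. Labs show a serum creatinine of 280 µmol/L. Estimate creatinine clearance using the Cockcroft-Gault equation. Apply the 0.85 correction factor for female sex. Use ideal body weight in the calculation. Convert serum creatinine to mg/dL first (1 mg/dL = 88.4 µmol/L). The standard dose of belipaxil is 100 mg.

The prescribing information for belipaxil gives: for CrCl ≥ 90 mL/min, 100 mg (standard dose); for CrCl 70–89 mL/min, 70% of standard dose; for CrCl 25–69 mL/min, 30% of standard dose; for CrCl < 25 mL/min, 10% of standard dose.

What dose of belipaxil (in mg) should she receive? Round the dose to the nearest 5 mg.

SCr = 280 / 88.4 = 3.167 mg/dL
CrCl = (140 − 33) × 57.9 / (72 × 3.167) × 0.85 = 6195.3 / 228.02 × 0.85 ≈ 23.1 mL/min
CrCl ≈ 23 mL/min → bracket < 25 mL/min.
10% of 100 mg = 10 mg

10 mg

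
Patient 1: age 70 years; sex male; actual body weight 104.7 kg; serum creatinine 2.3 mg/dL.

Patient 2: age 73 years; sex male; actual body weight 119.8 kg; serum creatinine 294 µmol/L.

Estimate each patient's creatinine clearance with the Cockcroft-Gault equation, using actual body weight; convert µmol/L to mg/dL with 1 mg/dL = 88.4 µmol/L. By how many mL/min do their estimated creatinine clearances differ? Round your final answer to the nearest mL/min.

Patient 1: CrCl = (140 − 70) × 104.7 / (72 × 2.3) = 7329.0 / 165.60 ≈ 44.3 mL/min
Patient 2: SCr = 294 / 88.4 = 3.326 mg/dL
Patient 2: CrCl = (140 − 73) × 119.8 / (72 × 3.326) = 8026.6 / 239.47 ≈ 33.5 mL/min
|44.3 − 33.5| = 10.8 mL/min

11 mL/min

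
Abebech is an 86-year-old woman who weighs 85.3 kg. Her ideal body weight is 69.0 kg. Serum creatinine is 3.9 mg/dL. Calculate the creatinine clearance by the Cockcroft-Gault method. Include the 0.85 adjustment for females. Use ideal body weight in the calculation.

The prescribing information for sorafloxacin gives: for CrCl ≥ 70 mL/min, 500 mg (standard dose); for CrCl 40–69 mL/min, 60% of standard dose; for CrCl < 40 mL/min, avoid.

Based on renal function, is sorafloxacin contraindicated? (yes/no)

CrCl = (140 − 86) × 69 / (72 × 3.9) × 0.85 = 3726.0 / 280.80 × 0.85 ≈ 11.3 mL/min
CrCl ≈ 11 mL/min, which is < 40 mL/min.

yes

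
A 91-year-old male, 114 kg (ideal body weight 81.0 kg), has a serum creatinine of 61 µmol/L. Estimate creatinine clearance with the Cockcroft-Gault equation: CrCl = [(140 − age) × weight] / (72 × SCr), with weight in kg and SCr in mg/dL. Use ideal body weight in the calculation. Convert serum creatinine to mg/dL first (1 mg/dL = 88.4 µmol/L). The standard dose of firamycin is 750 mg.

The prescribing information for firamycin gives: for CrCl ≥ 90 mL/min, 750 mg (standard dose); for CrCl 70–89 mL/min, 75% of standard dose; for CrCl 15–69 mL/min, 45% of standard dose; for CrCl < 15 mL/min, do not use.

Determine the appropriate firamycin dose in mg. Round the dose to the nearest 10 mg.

560 mg

SCr = 61 / 88.4 = 0.69 mg/dL
CrCl = (140 − 91) × 81 / (72 × 0.69) = 3969.0 / 49.68 ≈ 79.9 mL/min
CrCl ≈ 80 mL/min → bracket 70–89 mL/min.
75% of 750 mg = 562.5 mg → 560 mg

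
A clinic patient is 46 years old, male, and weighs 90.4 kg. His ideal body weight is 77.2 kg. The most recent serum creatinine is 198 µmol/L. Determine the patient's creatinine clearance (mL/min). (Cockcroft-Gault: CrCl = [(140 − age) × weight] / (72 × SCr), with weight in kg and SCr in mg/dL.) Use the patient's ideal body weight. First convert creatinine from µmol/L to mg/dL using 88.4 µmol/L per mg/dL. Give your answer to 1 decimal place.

SCr = 198 / 88.4 = 2.24 mg/dL
CrCl = (140 − 46) × 77.2 / (72 × 2.24) = 7256.8 / 161.28 ≈ 45.0 mL/min

45.0 mL/min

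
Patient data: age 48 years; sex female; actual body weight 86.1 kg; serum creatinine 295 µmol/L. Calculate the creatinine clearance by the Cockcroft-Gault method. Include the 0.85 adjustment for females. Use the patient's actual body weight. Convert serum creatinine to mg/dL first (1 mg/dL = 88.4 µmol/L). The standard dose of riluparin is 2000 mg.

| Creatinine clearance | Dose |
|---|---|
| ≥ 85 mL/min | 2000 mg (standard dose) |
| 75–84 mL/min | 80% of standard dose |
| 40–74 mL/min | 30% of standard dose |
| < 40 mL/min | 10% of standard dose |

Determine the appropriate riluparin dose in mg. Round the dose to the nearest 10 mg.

SCr = 295 / 88.4 = 3.337 mg/dL
CrCl = (140 − 48) × 86.1 / (72 × 3.337) × 0.85 = 7921.2 / 240.26 × 0.85 ≈ 28.0 mL/min
CrCl ≈ 28 mL/min → bracket < 40 mL/min.
10% of 2000 mg = 200 mg

200 mg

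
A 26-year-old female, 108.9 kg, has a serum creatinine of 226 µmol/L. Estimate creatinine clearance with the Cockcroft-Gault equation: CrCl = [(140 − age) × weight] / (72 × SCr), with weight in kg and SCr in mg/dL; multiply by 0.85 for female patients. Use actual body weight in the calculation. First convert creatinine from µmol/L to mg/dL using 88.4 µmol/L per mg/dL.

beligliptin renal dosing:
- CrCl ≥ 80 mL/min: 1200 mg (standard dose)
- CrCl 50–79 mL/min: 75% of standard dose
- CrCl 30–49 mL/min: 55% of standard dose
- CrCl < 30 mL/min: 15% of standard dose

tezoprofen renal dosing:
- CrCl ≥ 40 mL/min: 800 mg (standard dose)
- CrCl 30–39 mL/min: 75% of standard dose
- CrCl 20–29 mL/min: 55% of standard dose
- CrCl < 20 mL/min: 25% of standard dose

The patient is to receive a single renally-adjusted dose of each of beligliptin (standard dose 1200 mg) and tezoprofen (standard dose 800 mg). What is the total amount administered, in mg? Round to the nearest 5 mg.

SCr = 226 / 88.4 = 2.557 mg/dL
CrCl = (140 − 26) × 108.9 / (72 × 2.557) × 0.85 = 12414.6 / 184.10 × 0.85 ≈ 57.3 mL/min
CrCl ≈ 57 mL/min.
beligliptin: 50–79 mL/min → 75% of 1200 mg = 900 mg.
tezoprofen: ≥ 40 mL/min → 100% of 800 mg = 800 mg.
Total = 900 + 800 = 1700 mg.

1700 mg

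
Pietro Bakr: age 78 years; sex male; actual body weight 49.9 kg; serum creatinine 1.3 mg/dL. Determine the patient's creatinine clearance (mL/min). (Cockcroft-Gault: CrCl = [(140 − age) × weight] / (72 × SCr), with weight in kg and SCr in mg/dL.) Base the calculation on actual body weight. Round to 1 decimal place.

33.1 mL/min

CrCl = (140 − 78) × 49.9 / (72 × 1.3) = 3093.8 / 93.60 ≈ 33.1 mL/min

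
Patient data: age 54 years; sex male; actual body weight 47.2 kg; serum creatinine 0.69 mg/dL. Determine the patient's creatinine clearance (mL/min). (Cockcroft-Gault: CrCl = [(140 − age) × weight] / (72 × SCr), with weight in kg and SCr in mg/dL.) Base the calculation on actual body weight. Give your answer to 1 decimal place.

81.7 mL/min

CrCl = (140 − 54) × 47.2 / (72 × 0.69) = 4059.2 / 49.68 ≈ 81.7 mL/min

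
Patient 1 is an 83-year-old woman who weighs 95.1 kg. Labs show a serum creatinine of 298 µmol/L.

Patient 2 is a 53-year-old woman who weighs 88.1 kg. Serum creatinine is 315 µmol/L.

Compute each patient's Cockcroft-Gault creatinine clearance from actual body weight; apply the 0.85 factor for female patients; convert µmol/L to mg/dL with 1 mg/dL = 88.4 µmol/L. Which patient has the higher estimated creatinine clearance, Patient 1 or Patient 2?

Patient 1: SCr = 298 / 88.4 = 3.371 mg/dL
Patient 1: CrCl = (140 − 83) × 95.1 / (72 × 3.371) × 0.85 = 5420.7 / 242.71 × 0.85 ≈ 19.0 mL/min
Patient 2: SCr = 315 / 88.4 = 3.563 mg/dL
Patient 2: CrCl = (140 − 53) × 88.1 / (72 × 3.563) × 0.85 = 7664.7 / 256.54 × 0.85 ≈ 25.4 mL/min
19.0 vs 25.4 mL/min → Patient 2 is higher.

Patient 2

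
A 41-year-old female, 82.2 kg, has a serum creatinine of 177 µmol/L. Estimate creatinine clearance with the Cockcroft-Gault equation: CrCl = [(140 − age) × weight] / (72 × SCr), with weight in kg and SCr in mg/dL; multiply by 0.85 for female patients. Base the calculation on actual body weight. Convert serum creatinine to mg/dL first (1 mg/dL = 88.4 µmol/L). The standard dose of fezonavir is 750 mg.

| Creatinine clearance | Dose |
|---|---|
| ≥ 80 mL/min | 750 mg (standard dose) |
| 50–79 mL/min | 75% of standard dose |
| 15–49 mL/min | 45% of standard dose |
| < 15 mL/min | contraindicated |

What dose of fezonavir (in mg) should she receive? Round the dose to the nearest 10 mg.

SCr = 177 / 88.4 = 2.002 mg/dL
CrCl = (140 − 41) × 82.2 / (72 × 2.002) × 0.85 = 8137.8 / 144.14 × 0.85 ≈ 48.0 mL/min
CrCl ≈ 48 mL/min → bracket 15–49 mL/min.
45% of 750 mg = 337.5 mg → 340 mg

340 mg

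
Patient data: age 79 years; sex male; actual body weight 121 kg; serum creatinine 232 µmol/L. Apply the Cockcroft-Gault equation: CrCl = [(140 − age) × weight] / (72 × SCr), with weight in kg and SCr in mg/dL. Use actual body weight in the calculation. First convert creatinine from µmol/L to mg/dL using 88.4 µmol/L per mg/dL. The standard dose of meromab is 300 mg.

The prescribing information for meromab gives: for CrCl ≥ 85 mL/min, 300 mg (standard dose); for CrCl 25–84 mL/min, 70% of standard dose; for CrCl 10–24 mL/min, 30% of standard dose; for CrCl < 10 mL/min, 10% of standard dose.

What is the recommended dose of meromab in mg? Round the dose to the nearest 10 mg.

210 mg

SCr = 232 / 88.4 = 2.624 mg/dL
CrCl = (140 − 79) × 121 / (72 × 2.624) = 7381.0 / 188.93 ≈ 39.1 mL/min
CrCl ≈ 39 mL/min → bracket 25–84 mL/min.
70% of 300 mg = 210 mg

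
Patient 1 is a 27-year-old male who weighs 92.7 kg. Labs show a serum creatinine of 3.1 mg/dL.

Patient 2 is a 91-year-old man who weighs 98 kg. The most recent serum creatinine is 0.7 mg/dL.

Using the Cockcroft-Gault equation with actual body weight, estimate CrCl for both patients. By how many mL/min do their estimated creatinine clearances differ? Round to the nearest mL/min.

Patient 1: CrCl = (140 − 27) × 92.7 / (72 × 3.1) = 10475.1 / 223.20 ≈ 46.9 mL/min
Patient 2: CrCl = (140 − 91) × 98 / (72 × 0.7) = 4802.0 / 50.40 ≈ 95.3 mL/min
|46.9 − 95.3| = 48.4 mL/min

48 mL/min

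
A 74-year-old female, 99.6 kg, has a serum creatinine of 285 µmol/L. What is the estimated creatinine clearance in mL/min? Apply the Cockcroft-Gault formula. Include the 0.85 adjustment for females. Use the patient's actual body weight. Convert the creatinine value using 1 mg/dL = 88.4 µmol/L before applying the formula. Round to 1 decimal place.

24.1 mL/min

SCr = 285 / 88.4 = 3.224 mg/dL
CrCl = (140 − 74) × 99.6 / (72 × 3.224) × 0.85 = 6573.6 / 232.13 × 0.85 ≈ 24.1 mL/min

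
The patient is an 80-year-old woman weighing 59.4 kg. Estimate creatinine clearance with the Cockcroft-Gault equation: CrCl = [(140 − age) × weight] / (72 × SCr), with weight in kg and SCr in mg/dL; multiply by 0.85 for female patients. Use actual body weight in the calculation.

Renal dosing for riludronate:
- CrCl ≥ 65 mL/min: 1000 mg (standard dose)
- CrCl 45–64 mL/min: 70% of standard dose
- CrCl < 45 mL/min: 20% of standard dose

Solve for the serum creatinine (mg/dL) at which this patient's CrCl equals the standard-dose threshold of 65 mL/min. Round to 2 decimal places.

0.65 mg/dL

Standard dose requires CrCl ≥ 65 mL/min.
Set (140 − 80) × 59.4 × 0.85 / (72 × SCr) = 65
SCr = (140 − 80) × 59.4 × 0.85 / (72 × 65) = 0.647 mg/dL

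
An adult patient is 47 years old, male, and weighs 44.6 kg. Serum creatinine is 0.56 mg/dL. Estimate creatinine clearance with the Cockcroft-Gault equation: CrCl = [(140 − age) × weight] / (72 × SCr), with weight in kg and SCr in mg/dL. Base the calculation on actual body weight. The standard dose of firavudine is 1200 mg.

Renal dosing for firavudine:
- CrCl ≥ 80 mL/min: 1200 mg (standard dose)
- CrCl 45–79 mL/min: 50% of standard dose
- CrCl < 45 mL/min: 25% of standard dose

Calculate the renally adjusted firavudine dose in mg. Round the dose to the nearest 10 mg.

CrCl = (140 − 47) × 44.6 / (72 × 0.56) = 4147.8 / 40.32 ≈ 102.9 mL/min
CrCl ≈ 103 mL/min → bracket ≥ 80 mL/min.
100% of 1200 mg = 1200 mg

1200 mg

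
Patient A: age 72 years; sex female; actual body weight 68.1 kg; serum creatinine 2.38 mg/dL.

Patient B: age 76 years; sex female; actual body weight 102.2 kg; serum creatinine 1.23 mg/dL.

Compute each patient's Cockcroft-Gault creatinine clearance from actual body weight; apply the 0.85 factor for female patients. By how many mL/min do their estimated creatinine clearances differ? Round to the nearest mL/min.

Patient A: CrCl = (140 − 72) × 68.1 / (72 × 2.38) × 0.85 = 4630.8 / 171.36 × 0.85 ≈ 23.0 mL/min
Patient B: CrCl = (140 − 76) × 102.2 / (72 × 1.23) × 0.85 = 6540.8 / 88.56 × 0.85 ≈ 62.8 mL/min
|23.0 − 62.8| = 39.8 mL/min

40 mL/min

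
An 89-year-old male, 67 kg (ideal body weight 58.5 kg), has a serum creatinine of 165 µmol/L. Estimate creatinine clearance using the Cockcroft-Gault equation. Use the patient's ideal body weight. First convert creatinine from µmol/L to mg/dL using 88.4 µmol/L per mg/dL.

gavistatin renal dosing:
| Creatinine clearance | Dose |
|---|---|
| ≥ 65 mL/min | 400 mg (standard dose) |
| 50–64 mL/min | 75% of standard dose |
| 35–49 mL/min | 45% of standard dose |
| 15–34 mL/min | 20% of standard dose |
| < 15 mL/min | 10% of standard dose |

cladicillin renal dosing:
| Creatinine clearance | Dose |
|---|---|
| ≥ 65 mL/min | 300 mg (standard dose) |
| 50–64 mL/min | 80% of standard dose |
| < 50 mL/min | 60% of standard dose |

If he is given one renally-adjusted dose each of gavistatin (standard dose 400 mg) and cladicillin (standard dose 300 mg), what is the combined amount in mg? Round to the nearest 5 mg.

260 mg

SCr = 165 / 88.4 = 1.867 mg/dL
CrCl = (140 − 89) × 58.5 / (72 × 1.867) = 2983.5 / 134.42 ≈ 22.2 mL/min
CrCl ≈ 22 mL/min.
gavistatin: 15–34 mL/min → 20% of 400 mg = 80 mg.
cladicillin: < 50 mL/min → 60% of 300 mg = 180 mg.
Total = 80 + 180 = 260 mg.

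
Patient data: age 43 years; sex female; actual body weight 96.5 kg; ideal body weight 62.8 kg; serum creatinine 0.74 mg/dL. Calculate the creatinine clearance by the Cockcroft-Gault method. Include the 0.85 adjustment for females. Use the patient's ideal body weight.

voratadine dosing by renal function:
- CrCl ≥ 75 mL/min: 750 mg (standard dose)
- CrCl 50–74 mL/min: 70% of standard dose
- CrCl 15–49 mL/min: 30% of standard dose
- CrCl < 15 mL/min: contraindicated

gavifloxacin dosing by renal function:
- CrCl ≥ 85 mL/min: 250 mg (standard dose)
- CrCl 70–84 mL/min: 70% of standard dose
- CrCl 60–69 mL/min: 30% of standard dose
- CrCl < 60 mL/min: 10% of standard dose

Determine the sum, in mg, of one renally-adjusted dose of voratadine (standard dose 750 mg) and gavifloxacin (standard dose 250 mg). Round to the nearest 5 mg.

1000 mg

CrCl = (140 − 43) × 62.8 / (72 × 0.74) × 0.85 = 6091.6 / 53.28 × 0.85 ≈ 97.2 mL/min
CrCl ≈ 97 mL/min.
voratadine: ≥ 75 mL/min → 100% of 750 mg = 750 mg.
gavifloxacin: ≥ 85 mL/min → 100% of 250 mg = 250 mg.
Total = 750 + 250 = 1000 mg.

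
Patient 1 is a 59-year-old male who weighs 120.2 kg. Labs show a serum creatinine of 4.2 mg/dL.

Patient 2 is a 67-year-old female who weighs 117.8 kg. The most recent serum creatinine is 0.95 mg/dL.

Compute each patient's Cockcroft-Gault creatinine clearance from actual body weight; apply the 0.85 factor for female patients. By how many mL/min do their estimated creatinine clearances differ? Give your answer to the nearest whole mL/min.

Patient 1: CrCl = (140 − 59) × 120.2 / (72 × 4.2) = 9736.2 / 302.40 ≈ 32.2 mL/min
Patient 2: CrCl = (140 − 67) × 117.8 / (72 × 0.95) × 0.85 = 8599.4 / 68.40 × 0.85 ≈ 106.9 mL/min
|32.2 − 106.9| = 74.7 mL/min

75 mL/min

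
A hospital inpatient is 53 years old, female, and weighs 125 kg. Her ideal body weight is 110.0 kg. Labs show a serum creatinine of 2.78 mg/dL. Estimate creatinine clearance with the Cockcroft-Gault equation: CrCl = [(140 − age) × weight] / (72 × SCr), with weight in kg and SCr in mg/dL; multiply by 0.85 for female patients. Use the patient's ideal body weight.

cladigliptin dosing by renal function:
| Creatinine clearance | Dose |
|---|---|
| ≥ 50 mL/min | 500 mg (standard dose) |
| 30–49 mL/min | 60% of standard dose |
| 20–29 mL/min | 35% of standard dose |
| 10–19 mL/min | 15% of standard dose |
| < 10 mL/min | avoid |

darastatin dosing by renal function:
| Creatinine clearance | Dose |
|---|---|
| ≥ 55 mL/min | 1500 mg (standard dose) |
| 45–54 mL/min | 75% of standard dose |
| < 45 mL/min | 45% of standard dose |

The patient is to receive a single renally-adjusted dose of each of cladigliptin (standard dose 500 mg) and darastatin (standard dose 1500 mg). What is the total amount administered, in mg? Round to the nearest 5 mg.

CrCl = (140 − 53) × 110 / (72 × 2.78) × 0.85 = 9570.0 / 200.16 × 0.85 ≈ 40.6 mL/min
CrCl ≈ 41 mL/min.
cladigliptin: 30–49 mL/min → 60% of 500 mg = 300 mg.
darastatin: < 45 mL/min → 45% of 1500 mg = 675 mg.
Total = 300 + 675 = 975 mg.

975 mg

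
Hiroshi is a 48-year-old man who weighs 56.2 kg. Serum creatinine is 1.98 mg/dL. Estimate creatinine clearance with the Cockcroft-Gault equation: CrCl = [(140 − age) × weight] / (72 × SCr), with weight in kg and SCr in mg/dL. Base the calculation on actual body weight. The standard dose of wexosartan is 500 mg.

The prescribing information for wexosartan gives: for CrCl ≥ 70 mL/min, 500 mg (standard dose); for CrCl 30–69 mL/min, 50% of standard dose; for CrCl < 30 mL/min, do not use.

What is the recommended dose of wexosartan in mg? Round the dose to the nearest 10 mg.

CrCl = (140 − 48) × 56.2 / (72 × 1.98) = 5170.4 / 142.56 ≈ 36.3 mL/min
CrCl ≈ 36 mL/min → bracket 30–69 mL/min.
50% of 500 mg = 250 mg

250 mg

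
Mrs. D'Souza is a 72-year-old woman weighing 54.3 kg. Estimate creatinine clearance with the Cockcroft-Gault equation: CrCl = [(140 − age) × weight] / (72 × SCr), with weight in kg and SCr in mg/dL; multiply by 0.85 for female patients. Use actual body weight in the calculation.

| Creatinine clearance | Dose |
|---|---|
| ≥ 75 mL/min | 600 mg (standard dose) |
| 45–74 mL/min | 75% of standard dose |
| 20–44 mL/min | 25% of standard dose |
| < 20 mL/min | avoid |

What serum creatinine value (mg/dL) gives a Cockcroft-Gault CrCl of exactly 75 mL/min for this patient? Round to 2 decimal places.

0.58 mg/dL

Standard dose requires CrCl ≥ 75 mL/min.
Set (140 − 72) × 54.3 × 0.85 / (72 × SCr) = 75
SCr = (140 − 72) × 54.3 × 0.85 / (72 × 75) = 0.581 mg/dL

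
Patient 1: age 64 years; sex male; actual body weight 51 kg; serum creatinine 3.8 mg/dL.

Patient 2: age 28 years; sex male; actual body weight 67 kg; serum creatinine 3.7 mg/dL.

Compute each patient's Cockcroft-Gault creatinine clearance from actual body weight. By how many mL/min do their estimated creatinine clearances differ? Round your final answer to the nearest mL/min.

Patient 1: CrCl = (140 − 64) × 51 / (72 × 3.8) = 3876.0 / 273.60 ≈ 14.2 mL/min
Patient 2: CrCl = (140 − 28) × 67 / (72 × 3.7) = 7504.0 / 266.40 ≈ 28.2 mL/min
|14.2 − 28.2| = 14.0 mL/min

14 mL/min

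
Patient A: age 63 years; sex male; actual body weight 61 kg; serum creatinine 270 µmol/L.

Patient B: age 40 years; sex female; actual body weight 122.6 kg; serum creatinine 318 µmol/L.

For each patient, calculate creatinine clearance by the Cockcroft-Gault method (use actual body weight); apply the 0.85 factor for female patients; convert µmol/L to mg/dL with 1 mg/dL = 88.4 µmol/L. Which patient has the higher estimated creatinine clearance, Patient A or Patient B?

Patient A: SCr = 270 / 88.4 = 3.054 mg/dL
Patient A: CrCl = (140 − 63) × 61 / (72 × 3.054) = 4697.0 / 219.89 ≈ 21.4 mL/min
Patient B: SCr = 318 / 88.4 = 3.597 mg/dL
Patient B: CrCl = (140 − 40) × 122.6 / (72 × 3.597) × 0.85 = 12260.0 / 258.98 × 0.85 ≈ 40.2 mL/min
21.4 vs 40.2 mL/min → Patient B is higher.

Patient B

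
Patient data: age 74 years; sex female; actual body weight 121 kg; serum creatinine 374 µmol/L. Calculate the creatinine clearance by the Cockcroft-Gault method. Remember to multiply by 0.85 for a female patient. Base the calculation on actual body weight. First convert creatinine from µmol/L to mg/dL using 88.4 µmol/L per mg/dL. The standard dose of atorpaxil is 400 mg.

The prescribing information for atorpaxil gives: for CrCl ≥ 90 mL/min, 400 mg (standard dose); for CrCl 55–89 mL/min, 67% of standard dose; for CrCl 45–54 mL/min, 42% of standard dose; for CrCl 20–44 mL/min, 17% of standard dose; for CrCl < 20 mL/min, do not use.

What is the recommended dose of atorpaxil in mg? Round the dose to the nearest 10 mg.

70 mg

SCr = 374 / 88.4 = 4.231 mg/dL
CrCl = (140 − 74) × 121 / (72 × 4.231) × 0.85 = 7986.0 / 304.63 × 0.85 ≈ 22.3 mL/min
CrCl ≈ 22 mL/min → bracket 20–44 mL/min.
17% of 400 mg = 68 mg → 70 mg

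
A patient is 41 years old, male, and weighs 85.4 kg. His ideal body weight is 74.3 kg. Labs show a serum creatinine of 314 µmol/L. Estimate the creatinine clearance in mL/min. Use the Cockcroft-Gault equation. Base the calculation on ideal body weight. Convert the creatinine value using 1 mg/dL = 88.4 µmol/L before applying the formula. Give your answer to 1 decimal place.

SCr = 314 / 88.4 = 3.552 mg/dL
CrCl = (140 − 41) × 74.3 / (72 × 3.552) = 7355.7 / 255.74 ≈ 28.8 mL/min

28.8 mL/min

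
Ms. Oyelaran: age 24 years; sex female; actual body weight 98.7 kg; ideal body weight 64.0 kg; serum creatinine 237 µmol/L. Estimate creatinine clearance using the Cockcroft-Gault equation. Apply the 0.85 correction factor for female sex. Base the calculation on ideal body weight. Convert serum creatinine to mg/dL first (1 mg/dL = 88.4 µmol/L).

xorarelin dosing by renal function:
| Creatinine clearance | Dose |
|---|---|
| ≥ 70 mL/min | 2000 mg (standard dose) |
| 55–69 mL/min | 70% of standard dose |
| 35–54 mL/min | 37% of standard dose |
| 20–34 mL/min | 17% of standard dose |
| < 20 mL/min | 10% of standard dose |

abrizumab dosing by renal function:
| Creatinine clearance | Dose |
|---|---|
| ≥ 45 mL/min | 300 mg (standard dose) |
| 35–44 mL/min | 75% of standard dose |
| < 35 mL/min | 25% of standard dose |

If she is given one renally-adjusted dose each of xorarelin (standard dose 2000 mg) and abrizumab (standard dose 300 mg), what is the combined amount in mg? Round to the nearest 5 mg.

SCr = 237 / 88.4 = 2.681 mg/dL
CrCl = (140 − 24) × 64 / (72 × 2.681) × 0.85 = 7424.0 / 193.03 × 0.85 ≈ 32.7 mL/min
CrCl ≈ 33 mL/min.
xorarelin: 20–34 mL/min → 17% of 2000 mg = 340 mg.
abrizumab: < 35 mL/min → 25% of 300 mg = 75 mg.
Total = 340 + 75 = 415 mg.

415 mg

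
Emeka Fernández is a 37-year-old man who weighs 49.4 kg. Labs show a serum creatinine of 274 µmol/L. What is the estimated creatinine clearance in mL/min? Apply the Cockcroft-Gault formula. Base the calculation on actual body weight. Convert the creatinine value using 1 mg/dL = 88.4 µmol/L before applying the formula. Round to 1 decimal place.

22.8 mL/min

SCr = 274 / 88.4 = 3.1 mg/dL
CrCl = (140 − 37) × 49.4 / (72 × 3.1) = 5088.2 / 223.20 ≈ 22.8 mL/min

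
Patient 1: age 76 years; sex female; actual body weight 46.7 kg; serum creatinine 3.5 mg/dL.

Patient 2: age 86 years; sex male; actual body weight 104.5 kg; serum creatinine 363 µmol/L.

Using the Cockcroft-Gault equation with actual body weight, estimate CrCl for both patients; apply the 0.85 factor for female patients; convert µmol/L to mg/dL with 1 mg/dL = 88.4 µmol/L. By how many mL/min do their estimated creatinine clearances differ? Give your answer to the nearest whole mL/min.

9 mL/min

Patient 1: CrCl = (140 − 76) × 46.7 / (72 × 3.5) × 0.85 = 2988.8 / 252.00 × 0.85 ≈ 10.1 mL/min
Patient 2: SCr = 363 / 88.4 = 4.106 mg/dL
Patient 2: CrCl = (140 − 86) × 104.5 / (72 × 4.106) = 5643.0 / 295.63 ≈ 19.1 mL/min
|10.1 − 19.1| = 9.0 mL/min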